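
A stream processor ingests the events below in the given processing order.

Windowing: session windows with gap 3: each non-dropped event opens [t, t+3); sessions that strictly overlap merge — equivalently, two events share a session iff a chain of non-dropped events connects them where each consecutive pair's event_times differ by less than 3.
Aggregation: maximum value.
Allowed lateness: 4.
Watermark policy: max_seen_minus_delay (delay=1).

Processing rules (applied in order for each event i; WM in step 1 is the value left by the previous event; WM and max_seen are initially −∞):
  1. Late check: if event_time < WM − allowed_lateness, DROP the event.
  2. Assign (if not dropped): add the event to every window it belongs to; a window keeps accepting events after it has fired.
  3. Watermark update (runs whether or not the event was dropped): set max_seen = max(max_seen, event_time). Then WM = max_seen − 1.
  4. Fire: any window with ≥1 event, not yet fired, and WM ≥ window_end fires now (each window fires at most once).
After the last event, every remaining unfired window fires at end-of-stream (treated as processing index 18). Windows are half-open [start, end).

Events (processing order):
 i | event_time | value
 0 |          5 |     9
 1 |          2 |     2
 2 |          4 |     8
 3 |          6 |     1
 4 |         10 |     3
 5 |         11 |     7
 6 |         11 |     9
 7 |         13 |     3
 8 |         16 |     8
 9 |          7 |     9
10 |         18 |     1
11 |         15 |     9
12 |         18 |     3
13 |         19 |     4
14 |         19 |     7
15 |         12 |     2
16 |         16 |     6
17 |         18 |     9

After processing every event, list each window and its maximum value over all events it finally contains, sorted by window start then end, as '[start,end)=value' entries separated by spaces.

i=0 t=5 v=9: → [5,8); WM=4
i=1 t=2 v=2: → [2,5); WM=4
i=2 t=4 v=8: → [2,8); WM=4
i=3 t=6 v=1: → [2,9); WM=5
i=4 t=10 v=3: → [10,13); WM=9
i=5 t=11 v=7: → [10,14); WM=10
i=6 t=11 v=9: → [10,14); WM=10
i=7 t=13 v=3: → [10,16); WM=12
i=8 t=16 v=8: → [16,19); WM=15
i=9 t=7 v=9: DROP (t<15-4); WM=15
i=10 t=18 v=1: → [16,21); WM=17
i=11 t=15 v=9: → [10,21); WM=17
i=12 t=18 v=3: → [10,21); WM=17
i=13 t=19 v=4: → [10,22); WM=18
i=14 t=19 v=7: → [10,22); WM=18
i=15 t=12 v=2: DROP (t<18-4); WM=18
i=16 t=16 v=6: → [10,22); WM=18
i=17 t=18 v=9: → [10,22); WM=18

[2,9)=9 [10,22)=9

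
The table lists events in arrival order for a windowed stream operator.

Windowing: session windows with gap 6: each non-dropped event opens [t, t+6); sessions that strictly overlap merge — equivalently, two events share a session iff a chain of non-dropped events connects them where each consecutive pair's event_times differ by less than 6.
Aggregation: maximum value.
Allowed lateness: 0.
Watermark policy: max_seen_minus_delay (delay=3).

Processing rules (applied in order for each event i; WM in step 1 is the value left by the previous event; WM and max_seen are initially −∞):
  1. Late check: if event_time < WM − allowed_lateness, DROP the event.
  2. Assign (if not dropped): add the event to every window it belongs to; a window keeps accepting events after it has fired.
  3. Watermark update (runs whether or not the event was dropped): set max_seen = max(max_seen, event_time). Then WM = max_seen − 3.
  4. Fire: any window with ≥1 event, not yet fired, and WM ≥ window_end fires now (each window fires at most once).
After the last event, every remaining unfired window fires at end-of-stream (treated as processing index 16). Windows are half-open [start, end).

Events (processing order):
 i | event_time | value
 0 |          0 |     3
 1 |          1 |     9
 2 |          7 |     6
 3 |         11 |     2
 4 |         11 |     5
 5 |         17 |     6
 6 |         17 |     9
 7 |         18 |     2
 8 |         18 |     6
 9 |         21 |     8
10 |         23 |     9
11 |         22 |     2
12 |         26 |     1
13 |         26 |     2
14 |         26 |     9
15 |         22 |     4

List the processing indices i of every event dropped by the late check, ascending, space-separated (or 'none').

15

i=0 t=0 v=3: → [0,6); WM=-3
i=1 t=1 v=9: → [0,7); WM=-2
i=2 t=7 v=6: → [7,13); WM=4
i=3 t=11 v=2: → [7,17); WM=8
i=4 t=11 v=5: → [7,17); WM=8
i=5 t=17 v=6: → [17,23); WM=14
i=6 t=17 v=9: → [17,23); WM=14
i=7 t=18 v=2: → [17,24); WM=15
i=8 t=18 v=6: → [17,24); WM=15
i=9 t=21 v=8: → [17,27); WM=18
i=10 t=23 v=9: → [17,29); WM=20
i=11 t=22 v=2: → [17,29); WM=20
i=12 t=26 v=1: → [17,32); WM=23
i=13 t=26 v=2: → [17,32); WM=23
i=14 t=26 v=9: → [17,32); WM=23
i=15 t=22 v=4: DROP (t<23-0); WM=23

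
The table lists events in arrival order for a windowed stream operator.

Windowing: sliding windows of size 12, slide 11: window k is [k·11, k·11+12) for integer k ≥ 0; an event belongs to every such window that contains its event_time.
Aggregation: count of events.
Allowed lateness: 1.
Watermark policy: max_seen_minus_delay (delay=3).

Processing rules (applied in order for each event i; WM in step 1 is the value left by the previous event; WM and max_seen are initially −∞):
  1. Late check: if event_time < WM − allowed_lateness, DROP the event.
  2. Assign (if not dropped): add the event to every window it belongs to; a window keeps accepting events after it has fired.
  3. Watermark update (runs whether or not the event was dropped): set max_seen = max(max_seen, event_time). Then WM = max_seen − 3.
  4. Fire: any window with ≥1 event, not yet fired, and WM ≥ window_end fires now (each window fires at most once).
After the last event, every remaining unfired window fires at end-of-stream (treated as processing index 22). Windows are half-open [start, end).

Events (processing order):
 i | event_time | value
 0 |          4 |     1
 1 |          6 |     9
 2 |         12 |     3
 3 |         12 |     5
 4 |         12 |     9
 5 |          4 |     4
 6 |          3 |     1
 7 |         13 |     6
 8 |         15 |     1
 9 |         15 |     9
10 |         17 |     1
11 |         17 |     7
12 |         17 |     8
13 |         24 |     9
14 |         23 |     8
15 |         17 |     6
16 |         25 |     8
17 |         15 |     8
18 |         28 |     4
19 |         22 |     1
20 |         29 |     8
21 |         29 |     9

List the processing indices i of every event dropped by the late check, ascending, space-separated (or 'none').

5 6 15 17 19

i=0 t=4 v=1: → [0,12); WM=1
i=1 t=6 v=9: → [0,12); WM=3
i=2 t=12 v=3: → [11,23); WM=9
i=3 t=12 v=5: → [11,23); WM=9
i=4 t=12 v=9: → [11,23); WM=9
i=5 t=4 v=4: DROP (t<9-1); WM=9
i=6 t=3 v=1: DROP (t<9-1); WM=9
i=7 t=13 v=6: → [11,23); WM=10
i=8 t=15 v=1: → [11,23); WM=12; [0,12) fires=2
i=9 t=15 v=9: → [11,23); WM=12
i=10 t=17 v=1: → [11,23); WM=14
i=11 t=17 v=7: → [11,23); WM=14
i=12 t=17 v=8: → [11,23); WM=14
i=13 t=24 v=9: → [22,34); WM=21
i=14 t=23 v=8: → [22,34); WM=21
i=15 t=17 v=6: DROP (t<21-1); WM=21
i=16 t=25 v=8: → [22,34); WM=22
i=17 t=15 v=8: DROP (t<22-1); WM=22
i=18 t=28 v=4: → [22,34); WM=25; [11,23) fires=9
i=19 t=22 v=1: DROP (t<25-1); WM=25
i=20 t=29 v=8: → [22,34); WM=26
i=21 t=29 v=9: → [22,34); WM=26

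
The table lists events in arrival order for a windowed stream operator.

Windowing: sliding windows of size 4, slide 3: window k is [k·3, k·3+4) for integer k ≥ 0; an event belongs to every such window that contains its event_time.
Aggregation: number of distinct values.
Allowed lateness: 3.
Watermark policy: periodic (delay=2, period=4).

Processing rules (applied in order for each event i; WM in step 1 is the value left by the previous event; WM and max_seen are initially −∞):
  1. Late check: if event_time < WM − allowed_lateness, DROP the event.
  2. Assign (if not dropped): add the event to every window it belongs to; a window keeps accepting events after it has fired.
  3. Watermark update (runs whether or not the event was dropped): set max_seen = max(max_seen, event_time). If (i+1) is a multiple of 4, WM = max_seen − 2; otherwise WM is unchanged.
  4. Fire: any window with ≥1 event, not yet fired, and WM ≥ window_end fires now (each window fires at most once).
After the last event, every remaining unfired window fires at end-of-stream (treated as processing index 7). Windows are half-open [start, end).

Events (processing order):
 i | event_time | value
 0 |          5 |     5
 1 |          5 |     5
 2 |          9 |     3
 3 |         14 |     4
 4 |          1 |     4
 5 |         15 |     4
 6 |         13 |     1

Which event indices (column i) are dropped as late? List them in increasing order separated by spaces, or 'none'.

4

i=0 t=5 v=5: → [3,7); WM=−∞
i=1 t=5 v=5: → [3,7); WM=−∞
i=2 t=9 v=3: → [9,13),[6,10); WM=−∞
i=3 t=14 v=4: → [12,16); WM=12; [3,7) fires=1 [6,10) fires=1
i=4 t=1 v=4: DROP (t<12-3); WM=12
i=5 t=15 v=4: → [15,19),[12,16); WM=12
i=6 t=13 v=1: → [12,16); WM=12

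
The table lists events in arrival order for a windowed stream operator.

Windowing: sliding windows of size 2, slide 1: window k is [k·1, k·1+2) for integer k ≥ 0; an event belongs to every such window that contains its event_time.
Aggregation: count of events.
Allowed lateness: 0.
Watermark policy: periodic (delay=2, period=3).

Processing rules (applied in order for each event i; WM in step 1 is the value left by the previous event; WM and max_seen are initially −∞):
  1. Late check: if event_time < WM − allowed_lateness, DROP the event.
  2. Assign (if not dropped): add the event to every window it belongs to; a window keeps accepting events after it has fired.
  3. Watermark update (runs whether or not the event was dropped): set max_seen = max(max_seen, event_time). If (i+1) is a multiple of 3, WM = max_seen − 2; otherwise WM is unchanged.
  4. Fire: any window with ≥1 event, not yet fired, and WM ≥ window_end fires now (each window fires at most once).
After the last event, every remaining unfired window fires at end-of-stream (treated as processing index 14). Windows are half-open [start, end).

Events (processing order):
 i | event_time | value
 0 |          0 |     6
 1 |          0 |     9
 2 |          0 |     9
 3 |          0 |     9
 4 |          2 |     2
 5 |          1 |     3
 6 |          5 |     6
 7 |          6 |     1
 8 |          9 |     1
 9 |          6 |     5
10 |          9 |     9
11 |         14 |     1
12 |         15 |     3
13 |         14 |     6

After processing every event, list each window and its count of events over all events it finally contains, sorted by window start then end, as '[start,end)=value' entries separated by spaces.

[0,2)=5 [1,3)=2 [2,4)=1 [4,6)=1 [5,7)=2 [6,8)=1 [8,10)=2 [9,11)=2 [13,15)=2 [14,16)=3 [15,17)=1

i=0 t=0 v=6: → [0,2); WM=−∞
i=1 t=0 v=9: → [0,2); WM=−∞
i=2 t=0 v=9: → [0,2); WM=-2
i=3 t=0 v=9: → [0,2); WM=-2
i=4 t=2 v=2: → [2,4),[1,3); WM=-2
i=5 t=1 v=3: → [1,3),[0,2); WM=0
i=6 t=5 v=6: → [5,7),[4,6); WM=0
i=7 t=6 v=1: → [6,8),[5,7); WM=0
i=8 t=9 v=1: → [9,11),[8,10); WM=7; [0,2) fires=5 [1,3) fires=2 [2,4) fires=1 [4,6) fires=1 [5,7) fires=2
i=9 t=6 v=5: DROP (t<7-0); WM=7
i=10 t=9 v=9: → [9,11),[8,10); WM=7
i=11 t=14 v=1: → [14,16),[13,15); WM=12; [6,8) fires=1 [8,10) fires=2 [9,11) fires=2
i=12 t=15 v=3: → [15,17),[14,16); WM=12
i=13 t=14 v=6: → [14,16),[13,15); WM=12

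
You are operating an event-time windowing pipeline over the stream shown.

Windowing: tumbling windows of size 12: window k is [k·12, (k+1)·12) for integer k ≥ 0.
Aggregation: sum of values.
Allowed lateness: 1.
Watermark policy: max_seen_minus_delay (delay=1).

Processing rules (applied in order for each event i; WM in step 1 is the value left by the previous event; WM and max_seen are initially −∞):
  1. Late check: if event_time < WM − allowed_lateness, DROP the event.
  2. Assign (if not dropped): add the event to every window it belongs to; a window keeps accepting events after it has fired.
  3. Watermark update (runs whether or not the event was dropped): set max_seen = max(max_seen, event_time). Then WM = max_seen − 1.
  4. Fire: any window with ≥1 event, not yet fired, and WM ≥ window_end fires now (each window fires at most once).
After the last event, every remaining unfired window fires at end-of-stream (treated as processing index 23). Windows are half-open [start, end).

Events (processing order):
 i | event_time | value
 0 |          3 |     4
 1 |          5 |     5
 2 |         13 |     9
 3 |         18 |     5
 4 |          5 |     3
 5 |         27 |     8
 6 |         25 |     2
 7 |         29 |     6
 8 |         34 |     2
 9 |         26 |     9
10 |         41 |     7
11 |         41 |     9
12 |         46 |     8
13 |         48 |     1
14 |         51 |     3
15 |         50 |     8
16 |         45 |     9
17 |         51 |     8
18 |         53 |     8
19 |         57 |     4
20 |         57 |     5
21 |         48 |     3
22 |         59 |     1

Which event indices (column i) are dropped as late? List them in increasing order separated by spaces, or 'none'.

4 9 16 21

i=0 t=3 v=4: → [0,12); WM=2
i=1 t=5 v=5: → [0,12); WM=4
i=2 t=13 v=9: → [12,24); WM=12; [0,12) fires=9
i=3 t=18 v=5: → [12,24); WM=17
i=4 t=5 v=3: DROP (t<17-1); WM=17
i=5 t=27 v=8: → [24,36); WM=26; [12,24) fires=14
i=6 t=25 v=2: → [24,36); WM=26
i=7 t=29 v=6: → [24,36); WM=28
i=8 t=34 v=2: → [24,36); WM=33
i=9 t=26 v=9: DROP (t<33-1); WM=33
i=10 t=41 v=7: → [36,48); WM=40; [24,36) fires=18
i=11 t=41 v=9: → [36,48); WM=40
i=12 t=46 v=8: → [36,48); WM=45
i=13 t=48 v=1: → [48,60); WM=47
i=14 t=51 v=3: → [48,60); WM=50; [36,48) fires=24
i=15 t=50 v=8: → [48,60); WM=50
i=16 t=45 v=9: DROP (t<50-1); WM=50
i=17 t=51 v=8: → [48,60); WM=50
i=18 t=53 v=8: → [48,60); WM=52
i=19 t=57 v=4: → [48,60); WM=56
i=20 t=57 v=5: → [48,60); WM=56
i=21 t=48 v=3: DROP (t<56-1); WM=56
i=22 t=59 v=1: → [48,60); WM=58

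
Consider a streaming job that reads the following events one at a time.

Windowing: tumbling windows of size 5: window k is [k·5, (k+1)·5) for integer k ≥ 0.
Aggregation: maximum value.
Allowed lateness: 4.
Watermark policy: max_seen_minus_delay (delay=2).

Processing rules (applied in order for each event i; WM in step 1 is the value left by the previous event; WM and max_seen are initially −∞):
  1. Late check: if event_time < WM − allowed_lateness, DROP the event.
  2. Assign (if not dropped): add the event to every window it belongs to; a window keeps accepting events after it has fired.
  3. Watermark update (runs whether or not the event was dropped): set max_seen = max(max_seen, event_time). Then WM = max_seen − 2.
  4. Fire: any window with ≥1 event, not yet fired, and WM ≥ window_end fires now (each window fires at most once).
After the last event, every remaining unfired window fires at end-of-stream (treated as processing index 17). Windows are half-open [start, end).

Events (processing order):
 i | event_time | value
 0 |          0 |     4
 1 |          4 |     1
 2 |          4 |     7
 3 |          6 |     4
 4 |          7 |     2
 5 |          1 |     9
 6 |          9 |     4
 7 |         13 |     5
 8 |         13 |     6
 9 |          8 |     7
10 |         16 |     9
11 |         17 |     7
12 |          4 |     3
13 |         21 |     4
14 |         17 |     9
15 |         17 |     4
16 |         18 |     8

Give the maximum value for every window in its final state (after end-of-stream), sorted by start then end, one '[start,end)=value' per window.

[0,5)=9 [5,10)=7 [10,15)=6 [15,20)=9 [20,25)=4

i=0 t=0 v=4: → [0,5); WM=-2
i=1 t=4 v=1: → [0,5); WM=2
i=2 t=4 v=7: → [0,5); WM=2
i=3 t=6 v=4: → [5,10); WM=4
i=4 t=7 v=2: → [5,10); WM=5; [0,5) fires=7
i=5 t=1 v=9: → [0,5); WM=5
i=6 t=9 v=4: → [5,10); WM=7
i=7 t=13 v=5: → [10,15); WM=11; [5,10) fires=4
i=8 t=13 v=6: → [10,15); WM=11
i=9 t=8 v=7: → [5,10); WM=11
i=10 t=16 v=9: → [15,20); WM=14
i=11 t=17 v=7: → [15,20); WM=15; [10,15) fires=6
i=12 t=4 v=3: DROP (t<15-4); WM=15
i=13 t=21 v=4: → [20,25); WM=19
i=14 t=17 v=9: → [15,20); WM=19
i=15 t=17 v=4: → [15,20); WM=19
i=16 t=18 v=8: → [15,20); WM=19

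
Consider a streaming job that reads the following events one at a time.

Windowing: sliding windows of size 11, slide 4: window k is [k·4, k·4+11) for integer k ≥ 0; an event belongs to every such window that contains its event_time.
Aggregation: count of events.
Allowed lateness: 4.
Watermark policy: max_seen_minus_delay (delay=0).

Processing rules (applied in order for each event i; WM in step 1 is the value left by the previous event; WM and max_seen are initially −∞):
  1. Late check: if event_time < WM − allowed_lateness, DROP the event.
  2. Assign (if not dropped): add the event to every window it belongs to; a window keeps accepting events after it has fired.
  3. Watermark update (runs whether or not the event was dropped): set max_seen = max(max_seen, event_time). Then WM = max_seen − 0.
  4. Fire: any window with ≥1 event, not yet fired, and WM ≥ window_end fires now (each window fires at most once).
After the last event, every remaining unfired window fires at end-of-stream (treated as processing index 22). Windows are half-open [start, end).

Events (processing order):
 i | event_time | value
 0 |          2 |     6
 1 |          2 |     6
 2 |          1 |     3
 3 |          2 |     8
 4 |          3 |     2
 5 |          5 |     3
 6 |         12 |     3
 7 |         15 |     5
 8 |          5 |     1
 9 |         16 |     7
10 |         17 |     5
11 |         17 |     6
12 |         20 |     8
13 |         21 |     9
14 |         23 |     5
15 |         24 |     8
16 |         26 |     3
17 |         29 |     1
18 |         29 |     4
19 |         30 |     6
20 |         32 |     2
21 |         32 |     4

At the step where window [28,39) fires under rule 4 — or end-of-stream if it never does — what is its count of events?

5

i=0 t=2 v=6: → [0,11); WM=2
i=1 t=2 v=6: → [0,11); WM=2
i=2 t=1 v=3: → [0,11); WM=2
i=3 t=2 v=8: → [0,11); WM=2
i=4 t=3 v=2: → [0,11); WM=3
i=5 t=5 v=3: → [4,15),[0,11); WM=5
i=6 t=12 v=3: → [12,23),[8,19),[4,15); WM=12; [0,11) fires=6
i=7 t=15 v=5: → [12,23),[8,19); WM=15; [4,15) fires=2
i=8 t=5 v=1: DROP (t<15-4); WM=15
i=9 t=16 v=7: → [16,27),[12,23),[8,19); WM=16
i=10 t=17 v=5: → [16,27),[12,23),[8,19); WM=17
i=11 t=17 v=6: → [16,27),[12,23),[8,19); WM=17
i=12 t=20 v=8: → [20,31),[16,27),[12,23); WM=20; [8,19) fires=5
i=13 t=21 v=9: → [20,31),[16,27),[12,23); WM=21
i=14 t=23 v=5: → [20,31),[16,27); WM=23; [12,23) fires=7
i=15 t=24 v=8: → [24,35),[20,31),[16,27); WM=24
i=16 t=26 v=3: → [24,35),[20,31),[16,27); WM=26
i=17 t=29 v=1: → [28,39),[24,35),[20,31); WM=29; [16,27) fires=8
i=18 t=29 v=4: → [28,39),[24,35),[20,31); WM=29
i=19 t=30 v=6: → [28,39),[24,35),[20,31); WM=30
i=20 t=32 v=2: → [32,43),[28,39),[24,35); WM=32; [20,31) fires=8
i=21 t=32 v=4: → [32,43),[28,39),[24,35); WM=32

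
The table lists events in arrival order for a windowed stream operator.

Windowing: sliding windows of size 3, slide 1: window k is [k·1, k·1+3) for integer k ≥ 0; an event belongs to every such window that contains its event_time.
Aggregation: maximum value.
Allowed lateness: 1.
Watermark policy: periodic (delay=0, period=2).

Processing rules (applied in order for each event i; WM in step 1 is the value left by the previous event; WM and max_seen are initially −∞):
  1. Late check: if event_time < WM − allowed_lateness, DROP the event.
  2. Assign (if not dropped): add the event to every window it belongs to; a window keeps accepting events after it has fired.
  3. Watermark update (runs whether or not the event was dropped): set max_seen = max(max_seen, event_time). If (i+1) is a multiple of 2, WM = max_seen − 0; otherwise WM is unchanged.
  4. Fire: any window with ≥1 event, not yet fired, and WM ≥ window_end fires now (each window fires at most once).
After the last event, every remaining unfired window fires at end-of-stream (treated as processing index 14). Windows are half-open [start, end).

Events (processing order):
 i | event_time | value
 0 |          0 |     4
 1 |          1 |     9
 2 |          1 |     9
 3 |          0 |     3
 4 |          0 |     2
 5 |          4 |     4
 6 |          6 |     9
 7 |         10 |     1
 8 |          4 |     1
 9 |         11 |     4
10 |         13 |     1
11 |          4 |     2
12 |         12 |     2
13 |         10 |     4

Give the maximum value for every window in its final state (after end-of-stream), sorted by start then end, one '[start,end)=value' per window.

[0,3)=9 [1,4)=9 [2,5)=4 [3,6)=4 [4,7)=9 [5,8)=9 [6,9)=9 [8,11)=1 [9,12)=4 [10,13)=4 [11,14)=4 [12,15)=2 [13,16)=1

i=0 t=0 v=4: → [0,3); WM=−∞
i=1 t=1 v=9: → [1,4),[0,3); WM=1
i=2 t=1 v=9: → [1,4),[0,3); WM=1
i=3 t=0 v=3: → [0,3); WM=1
i=4 t=0 v=2: → [0,3); WM=1
i=5 t=4 v=4: → [4,7),[3,6),[2,5); WM=4; [0,3) fires=9 [1,4) fires=9
i=6 t=6 v=9: → [6,9),[5,8),[4,7); WM=4
i=7 t=10 v=1: → [10,13),[9,12),[8,11); WM=10; [2,5) fires=4 [3,6) fires=4 [4,7) fires=9 [5,8) fires=9 [6,9) fires=9
i=8 t=4 v=1: DROP (t<10-1); WM=10
i=9 t=11 v=4: → [11,14),[10,13),[9,12); WM=11; [8,11) fires=1
i=10 t=13 v=1: → [13,16),[12,15),[11,14); WM=11
i=11 t=4 v=2: DROP (t<11-1); WM=13; [9,12) fires=4 [10,13) fires=4
i=12 t=12 v=2: → [12,15),[11,14),[10,13); WM=13
i=13 t=10 v=4: DROP (t<13-1); WM=13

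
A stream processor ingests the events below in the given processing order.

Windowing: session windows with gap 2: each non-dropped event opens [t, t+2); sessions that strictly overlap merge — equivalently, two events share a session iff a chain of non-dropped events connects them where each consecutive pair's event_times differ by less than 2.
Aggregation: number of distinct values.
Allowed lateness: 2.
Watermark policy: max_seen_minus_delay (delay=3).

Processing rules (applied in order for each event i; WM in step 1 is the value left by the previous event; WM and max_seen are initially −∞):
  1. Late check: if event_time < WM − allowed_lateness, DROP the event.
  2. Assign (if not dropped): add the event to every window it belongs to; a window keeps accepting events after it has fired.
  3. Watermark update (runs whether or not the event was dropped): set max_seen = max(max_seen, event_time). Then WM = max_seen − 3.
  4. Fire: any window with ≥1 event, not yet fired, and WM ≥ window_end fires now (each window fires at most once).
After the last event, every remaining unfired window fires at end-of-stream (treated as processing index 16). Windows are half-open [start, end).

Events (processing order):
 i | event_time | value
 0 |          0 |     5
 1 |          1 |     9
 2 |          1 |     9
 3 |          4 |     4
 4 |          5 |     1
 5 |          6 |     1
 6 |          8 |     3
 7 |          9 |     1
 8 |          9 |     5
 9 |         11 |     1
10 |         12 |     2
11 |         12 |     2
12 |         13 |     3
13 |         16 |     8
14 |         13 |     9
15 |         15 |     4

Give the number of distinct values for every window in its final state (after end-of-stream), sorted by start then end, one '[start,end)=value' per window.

i=0 t=0 v=5: → [0,2); WM=-3
i=1 t=1 v=9: → [0,3); WM=-2
i=2 t=1 v=9: → [0,3); WM=-2
i=3 t=4 v=4: → [4,6); WM=1
i=4 t=5 v=1: → [4,7); WM=2
i=5 t=6 v=1: → [4,8); WM=3
i=6 t=8 v=3: → [8,10); WM=5
i=7 t=9 v=1: → [8,11); WM=6
i=8 t=9 v=5: → [8,11); WM=6
i=9 t=11 v=1: → [11,13); WM=8
i=10 t=12 v=2: → [11,14); WM=9
i=11 t=12 v=2: → [11,14); WM=9
i=12 t=13 v=3: → [11,15); WM=10
i=13 t=16 v=8: → [16,18); WM=13
i=14 t=13 v=9: → [11,15); WM=13
i=15 t=15 v=4: → [15,18); WM=13

[0,3)=2 [4,8)=2 [8,11)=3 [11,15)=4 [15,18)=2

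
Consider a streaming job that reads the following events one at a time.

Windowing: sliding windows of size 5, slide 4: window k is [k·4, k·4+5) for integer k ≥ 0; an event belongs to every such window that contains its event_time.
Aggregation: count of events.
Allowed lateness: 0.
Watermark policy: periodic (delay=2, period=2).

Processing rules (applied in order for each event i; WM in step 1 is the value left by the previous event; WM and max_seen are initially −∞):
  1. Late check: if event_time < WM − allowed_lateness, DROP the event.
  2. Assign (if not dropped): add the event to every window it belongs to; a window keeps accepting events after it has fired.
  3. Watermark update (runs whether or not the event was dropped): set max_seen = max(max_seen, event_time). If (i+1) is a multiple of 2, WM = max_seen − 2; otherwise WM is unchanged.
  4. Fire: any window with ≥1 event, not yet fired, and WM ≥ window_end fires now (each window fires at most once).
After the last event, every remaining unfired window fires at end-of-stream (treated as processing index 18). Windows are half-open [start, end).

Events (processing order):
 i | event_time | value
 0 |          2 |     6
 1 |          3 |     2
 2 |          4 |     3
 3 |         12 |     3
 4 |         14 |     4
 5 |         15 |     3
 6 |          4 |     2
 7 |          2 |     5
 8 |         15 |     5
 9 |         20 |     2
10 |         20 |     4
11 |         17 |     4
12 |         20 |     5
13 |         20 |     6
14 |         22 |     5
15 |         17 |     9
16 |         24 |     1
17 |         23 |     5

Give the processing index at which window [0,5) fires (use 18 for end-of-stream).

3

i=0 t=2 v=6: → [0,5); WM=−∞
i=1 t=3 v=2: → [0,5); WM=1
i=2 t=4 v=3: → [4,9),[0,5); WM=1
i=3 t=12 v=3: → [12,17),[8,13); WM=10; [0,5) fires=3 [4,9) fires=1
i=4 t=14 v=4: → [12,17); WM=10
i=5 t=15 v=3: → [12,17); WM=13; [8,13) fires=1
i=6 t=4 v=2: DROP (t<13-0); WM=13
i=7 t=2 v=5: DROP (t<13-0); WM=13
i=8 t=15 v=5: → [12,17); WM=13
i=9 t=20 v=2: → [20,25),[16,21); WM=18; [12,17) fires=4
i=10 t=20 v=4: → [20,25),[16,21); WM=18
i=11 t=17 v=4: DROP (t<18-0); WM=18
i=12 t=20 v=5: → [20,25),[16,21); WM=18
i=13 t=20 v=6: → [20,25),[16,21); WM=18
i=14 t=22 v=5: → [20,25); WM=18
i=15 t=17 v=9: DROP (t<18-0); WM=20
i=16 t=24 v=1: → [24,29),[20,25); WM=20
i=17 t=23 v=5: → [20,25); WM=22; [16,21) fires=4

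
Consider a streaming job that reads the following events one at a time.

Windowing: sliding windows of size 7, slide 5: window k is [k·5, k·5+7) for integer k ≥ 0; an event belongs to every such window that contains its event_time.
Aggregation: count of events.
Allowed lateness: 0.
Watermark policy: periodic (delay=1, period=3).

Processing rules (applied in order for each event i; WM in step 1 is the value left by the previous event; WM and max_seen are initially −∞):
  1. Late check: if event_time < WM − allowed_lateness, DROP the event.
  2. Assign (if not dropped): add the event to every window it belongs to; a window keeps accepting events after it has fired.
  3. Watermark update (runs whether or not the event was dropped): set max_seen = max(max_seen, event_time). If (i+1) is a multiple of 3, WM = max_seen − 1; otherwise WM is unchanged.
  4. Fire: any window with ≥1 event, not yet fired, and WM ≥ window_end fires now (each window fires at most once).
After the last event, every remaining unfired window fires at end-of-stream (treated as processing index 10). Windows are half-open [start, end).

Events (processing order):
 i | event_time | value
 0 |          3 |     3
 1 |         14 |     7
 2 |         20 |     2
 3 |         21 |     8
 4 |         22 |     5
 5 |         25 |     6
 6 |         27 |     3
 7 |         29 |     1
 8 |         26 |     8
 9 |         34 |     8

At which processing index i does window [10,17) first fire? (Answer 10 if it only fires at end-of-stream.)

2

i=0 t=3 v=3: → [0,7); WM=−∞
i=1 t=14 v=7: → [10,17); WM=−∞
i=2 t=20 v=2: → [20,27),[15,22); WM=19; [0,7) fires=1 [10,17) fires=1
i=3 t=21 v=8: → [20,27),[15,22); WM=19
i=4 t=22 v=5: → [20,27); WM=19
i=5 t=25 v=6: → [25,32),[20,27); WM=24; [15,22) fires=2
i=6 t=27 v=3: → [25,32); WM=24
i=7 t=29 v=1: → [25,32); WM=24
i=8 t=26 v=8: → [25,32),[20,27); WM=28; [20,27) fires=5
i=9 t=34 v=8: → [30,37); WM=28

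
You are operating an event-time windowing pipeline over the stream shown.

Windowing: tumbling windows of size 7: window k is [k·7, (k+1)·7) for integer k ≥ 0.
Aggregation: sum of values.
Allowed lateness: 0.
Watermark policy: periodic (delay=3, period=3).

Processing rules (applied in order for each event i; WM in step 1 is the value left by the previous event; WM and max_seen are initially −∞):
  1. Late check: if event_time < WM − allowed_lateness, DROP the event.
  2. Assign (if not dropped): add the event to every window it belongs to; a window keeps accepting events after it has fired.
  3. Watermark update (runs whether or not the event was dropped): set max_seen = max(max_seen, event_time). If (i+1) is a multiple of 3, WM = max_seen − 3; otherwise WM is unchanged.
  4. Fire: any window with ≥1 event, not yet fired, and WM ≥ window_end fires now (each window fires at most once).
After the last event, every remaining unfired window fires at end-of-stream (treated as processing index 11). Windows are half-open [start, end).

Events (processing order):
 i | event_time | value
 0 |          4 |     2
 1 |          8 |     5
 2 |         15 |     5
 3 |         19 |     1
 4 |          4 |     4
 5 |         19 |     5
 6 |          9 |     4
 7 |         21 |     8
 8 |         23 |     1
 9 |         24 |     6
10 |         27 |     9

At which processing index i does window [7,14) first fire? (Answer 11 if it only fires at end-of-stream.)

5

i=0 t=4 v=2: → [0,7); WM=−∞
i=1 t=8 v=5: → [7,14); WM=−∞
i=2 t=15 v=5: → [14,21); WM=12; [0,7) fires=2
i=3 t=19 v=1: → [14,21); WM=12
i=4 t=4 v=4: DROP (t<12-0); WM=12
i=5 t=19 v=5: → [14,21); WM=16; [7,14) fires=5
i=6 t=9 v=4: DROP (t<16-0); WM=16
i=7 t=21 v=8: → [21,28); WM=16
i=8 t=23 v=1: → [21,28); WM=20
i=9 t=24 v=6: → [21,28); WM=20
i=10 t=27 v=9: → [21,28); WM=20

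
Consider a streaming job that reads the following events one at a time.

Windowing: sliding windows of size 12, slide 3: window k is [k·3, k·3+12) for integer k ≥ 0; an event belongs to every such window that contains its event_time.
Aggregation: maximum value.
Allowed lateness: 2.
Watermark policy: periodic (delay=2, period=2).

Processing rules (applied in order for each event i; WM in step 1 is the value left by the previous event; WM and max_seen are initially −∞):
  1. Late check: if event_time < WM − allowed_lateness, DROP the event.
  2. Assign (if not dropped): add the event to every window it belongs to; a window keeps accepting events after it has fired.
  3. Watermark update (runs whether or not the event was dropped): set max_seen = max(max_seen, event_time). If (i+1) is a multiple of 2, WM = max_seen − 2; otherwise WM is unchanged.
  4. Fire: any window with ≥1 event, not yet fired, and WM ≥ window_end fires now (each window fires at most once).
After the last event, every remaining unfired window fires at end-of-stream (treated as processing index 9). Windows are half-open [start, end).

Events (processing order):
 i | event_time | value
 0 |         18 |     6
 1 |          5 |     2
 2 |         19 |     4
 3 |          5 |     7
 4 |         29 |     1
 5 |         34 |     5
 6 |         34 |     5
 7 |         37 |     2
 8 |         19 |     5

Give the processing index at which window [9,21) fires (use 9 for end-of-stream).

5

i=0 t=18 v=6: → [18,30),[15,27),[12,24),[9,21); WM=−∞
i=1 t=5 v=2: → [3,15),[0,12); WM=16; [0,12) fires=2 [3,15) fires=2
i=2 t=19 v=4: → [18,30),[15,27),[12,24),[9,21); WM=16
i=3 t=5 v=7: DROP (t<16-2); WM=17
i=4 t=29 v=1: → [27,39),[24,36),[21,33),[18,30); WM=17
i=5 t=34 v=5: → [33,45),[30,42),[27,39),[24,36); WM=32; [9,21) fires=6 [12,24) fires=6 [15,27) fires=6 [18,30) fires=6
i=6 t=34 v=5: → [33,45),[30,42),[27,39),[24,36); WM=32
i=7 t=37 v=2: → [36,48),[33,45),[30,42),[27,39); WM=35; [21,33) fires=1
i=8 t=19 v=5: DROP (t<35-2); WM=35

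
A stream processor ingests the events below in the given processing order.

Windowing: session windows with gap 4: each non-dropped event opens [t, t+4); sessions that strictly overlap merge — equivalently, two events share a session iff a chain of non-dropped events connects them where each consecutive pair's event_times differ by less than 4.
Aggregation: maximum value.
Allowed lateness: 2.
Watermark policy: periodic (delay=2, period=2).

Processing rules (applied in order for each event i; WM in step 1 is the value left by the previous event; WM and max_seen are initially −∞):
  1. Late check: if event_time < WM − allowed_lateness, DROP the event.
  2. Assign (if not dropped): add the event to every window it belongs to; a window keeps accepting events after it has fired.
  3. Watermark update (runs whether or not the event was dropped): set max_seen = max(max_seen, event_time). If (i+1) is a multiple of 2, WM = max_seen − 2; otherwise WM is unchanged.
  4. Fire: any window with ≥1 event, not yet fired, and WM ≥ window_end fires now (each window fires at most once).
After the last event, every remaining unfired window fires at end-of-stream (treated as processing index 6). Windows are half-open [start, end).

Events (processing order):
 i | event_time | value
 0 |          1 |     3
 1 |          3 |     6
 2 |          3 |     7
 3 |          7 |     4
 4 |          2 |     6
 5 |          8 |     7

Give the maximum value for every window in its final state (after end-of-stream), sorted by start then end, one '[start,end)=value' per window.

[1,7)=7 [7,12)=7

i=0 t=1 v=3: → [1,5); WM=−∞
i=1 t=3 v=6: → [1,7); WM=1
i=2 t=3 v=7: → [1,7); WM=1
i=3 t=7 v=4: → [7,11); WM=5
i=4 t=2 v=6: DROP (t<5-2); WM=5
i=5 t=8 v=7: → [7,12); WM=6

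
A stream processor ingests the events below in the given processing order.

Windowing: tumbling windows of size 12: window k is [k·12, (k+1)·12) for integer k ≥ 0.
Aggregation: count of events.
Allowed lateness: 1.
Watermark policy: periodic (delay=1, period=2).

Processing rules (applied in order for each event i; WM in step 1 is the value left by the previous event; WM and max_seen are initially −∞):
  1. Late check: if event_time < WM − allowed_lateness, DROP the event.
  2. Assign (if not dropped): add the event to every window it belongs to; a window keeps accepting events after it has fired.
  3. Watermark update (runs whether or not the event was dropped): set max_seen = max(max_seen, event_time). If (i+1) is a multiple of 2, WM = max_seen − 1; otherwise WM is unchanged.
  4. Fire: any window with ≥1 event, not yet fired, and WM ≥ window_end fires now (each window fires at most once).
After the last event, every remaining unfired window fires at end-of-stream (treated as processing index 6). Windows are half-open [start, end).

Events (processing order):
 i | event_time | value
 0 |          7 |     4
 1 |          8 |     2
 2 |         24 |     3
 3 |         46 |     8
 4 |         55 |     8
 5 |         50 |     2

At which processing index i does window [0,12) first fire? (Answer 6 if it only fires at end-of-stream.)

3

i=0 t=7 v=4: → [0,12); WM=−∞
i=1 t=8 v=2: → [0,12); WM=7
i=2 t=24 v=3: → [24,36); WM=7
i=3 t=46 v=8: → [36,48); WM=45; [0,12) fires=2 [24,36) fires=1
i=4 t=55 v=8: → [48,60); WM=45
i=5 t=50 v=2: → [48,60); WM=54; [36,48) fires=1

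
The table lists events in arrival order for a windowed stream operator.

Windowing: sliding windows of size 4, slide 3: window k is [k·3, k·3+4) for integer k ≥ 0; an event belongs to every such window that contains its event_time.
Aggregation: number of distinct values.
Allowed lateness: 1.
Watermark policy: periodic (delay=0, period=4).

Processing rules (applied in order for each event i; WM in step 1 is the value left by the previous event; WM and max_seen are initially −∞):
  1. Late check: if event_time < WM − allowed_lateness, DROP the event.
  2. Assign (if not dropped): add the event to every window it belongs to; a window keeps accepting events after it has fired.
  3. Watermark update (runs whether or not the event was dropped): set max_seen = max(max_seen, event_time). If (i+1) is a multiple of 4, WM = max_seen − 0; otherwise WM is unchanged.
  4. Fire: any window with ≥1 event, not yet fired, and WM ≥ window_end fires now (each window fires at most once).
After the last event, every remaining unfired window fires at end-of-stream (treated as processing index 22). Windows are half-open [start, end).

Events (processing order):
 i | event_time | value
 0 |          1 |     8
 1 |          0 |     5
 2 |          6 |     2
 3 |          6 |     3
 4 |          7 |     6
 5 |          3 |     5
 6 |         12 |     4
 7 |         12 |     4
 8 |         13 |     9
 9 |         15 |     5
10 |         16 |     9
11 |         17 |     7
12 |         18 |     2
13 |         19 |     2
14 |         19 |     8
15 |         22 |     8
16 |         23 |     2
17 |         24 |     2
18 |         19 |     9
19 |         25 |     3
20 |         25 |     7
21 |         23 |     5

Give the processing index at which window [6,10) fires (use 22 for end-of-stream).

7

i=0 t=1 v=8: → [0,4); WM=−∞
i=1 t=0 v=5: → [0,4); WM=−∞
i=2 t=6 v=2: → [6,10),[3,7); WM=−∞
i=3 t=6 v=3: → [6,10),[3,7); WM=6; [0,4) fires=2
i=4 t=7 v=6: → [6,10); WM=6
i=5 t=3 v=5: DROP (t<6-1); WM=6
i=6 t=12 v=4: → [12,16),[9,13); WM=6
i=7 t=12 v=4: → [12,16),[9,13); WM=12; [3,7) fires=2 [6,10) fires=3
i=8 t=13 v=9: → [12,16); WM=12
i=9 t=15 v=5: → [15,19),[12,16); WM=12
i=10 t=16 v=9: → [15,19); WM=12
i=11 t=17 v=7: → [15,19); WM=17; [9,13) fires=1 [12,16) fires=3
i=12 t=18 v=2: → [18,22),[15,19); WM=17
i=13 t=19 v=2: → [18,22); WM=17
i=14 t=19 v=8: → [18,22); WM=17
i=15 t=22 v=8: → [21,25); WM=22; [15,19) fires=4 [18,22) fires=2
i=16 t=23 v=2: → [21,25); WM=22
i=17 t=24 v=2: → [24,28),[21,25); WM=22
i=18 t=19 v=9: DROP (t<22-1); WM=22
i=19 t=25 v=3: → [24,28); WM=25; [21,25) fires=2
i=20 t=25 v=7: → [24,28); WM=25
i=21 t=23 v=5: DROP (t<25-1); WM=25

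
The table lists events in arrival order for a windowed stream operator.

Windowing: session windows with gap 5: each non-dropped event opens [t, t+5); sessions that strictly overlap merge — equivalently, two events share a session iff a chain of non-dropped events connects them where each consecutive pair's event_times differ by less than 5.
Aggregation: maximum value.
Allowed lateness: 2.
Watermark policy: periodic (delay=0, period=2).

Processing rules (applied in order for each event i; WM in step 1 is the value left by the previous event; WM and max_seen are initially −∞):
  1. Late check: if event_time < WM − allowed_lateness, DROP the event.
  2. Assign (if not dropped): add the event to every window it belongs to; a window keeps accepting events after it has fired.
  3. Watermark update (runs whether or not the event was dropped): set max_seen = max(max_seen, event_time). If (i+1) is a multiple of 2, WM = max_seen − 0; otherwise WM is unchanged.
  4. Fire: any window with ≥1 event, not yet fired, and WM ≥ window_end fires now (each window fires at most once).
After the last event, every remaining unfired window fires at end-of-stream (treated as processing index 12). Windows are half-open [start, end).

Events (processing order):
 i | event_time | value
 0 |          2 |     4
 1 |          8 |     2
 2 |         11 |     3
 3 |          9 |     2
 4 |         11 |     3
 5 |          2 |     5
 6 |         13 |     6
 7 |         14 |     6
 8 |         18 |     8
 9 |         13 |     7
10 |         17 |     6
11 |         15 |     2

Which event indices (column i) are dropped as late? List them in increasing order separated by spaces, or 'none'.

5 11

i=0 t=2 v=4: → [2,7); WM=−∞
i=1 t=8 v=2: → [8,13); WM=8
i=2 t=11 v=3: → [8,16); WM=8
i=3 t=9 v=2: → [8,16); WM=11
i=4 t=11 v=3: → [8,16); WM=11
i=5 t=2 v=5: DROP (t<11-2); WM=11
i=6 t=13 v=6: → [8,18); WM=11
i=7 t=14 v=6: → [8,19); WM=14
i=8 t=18 v=8: → [8,23); WM=14
i=9 t=13 v=7: → [8,23); WM=18
i=10 t=17 v=6: → [8,23); WM=18
i=11 t=15 v=2: DROP (t<18-2); WM=18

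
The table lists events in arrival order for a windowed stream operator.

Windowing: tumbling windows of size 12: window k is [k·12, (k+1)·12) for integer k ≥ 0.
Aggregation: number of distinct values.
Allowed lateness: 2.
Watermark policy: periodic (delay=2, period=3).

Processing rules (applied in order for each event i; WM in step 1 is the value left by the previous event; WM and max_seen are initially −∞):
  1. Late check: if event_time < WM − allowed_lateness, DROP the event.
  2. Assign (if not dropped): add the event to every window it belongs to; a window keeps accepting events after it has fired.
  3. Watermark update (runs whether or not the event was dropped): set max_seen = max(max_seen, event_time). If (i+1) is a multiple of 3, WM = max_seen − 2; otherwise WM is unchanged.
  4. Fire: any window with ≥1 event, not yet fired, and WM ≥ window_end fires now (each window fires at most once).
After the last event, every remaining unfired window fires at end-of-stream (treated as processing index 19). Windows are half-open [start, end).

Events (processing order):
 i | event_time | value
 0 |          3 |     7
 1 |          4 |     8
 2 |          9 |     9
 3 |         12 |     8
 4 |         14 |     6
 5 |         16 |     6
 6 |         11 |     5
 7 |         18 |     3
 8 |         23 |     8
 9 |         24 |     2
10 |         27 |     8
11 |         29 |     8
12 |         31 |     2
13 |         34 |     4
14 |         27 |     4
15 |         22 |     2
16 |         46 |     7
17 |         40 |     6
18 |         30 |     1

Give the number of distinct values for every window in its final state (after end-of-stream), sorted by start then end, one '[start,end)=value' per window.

[0,12)=3 [12,24)=3 [24,36)=3 [36,48)=2

i=0 t=3 v=7: → [0,12); WM=−∞
i=1 t=4 v=8: → [0,12); WM=−∞
i=2 t=9 v=9: → [0,12); WM=7
i=3 t=12 v=8: → [12,24); WM=7
i=4 t=14 v=6: → [12,24); WM=7
i=5 t=16 v=6: → [12,24); WM=14; [0,12) fires=3
i=6 t=11 v=5: DROP (t<14-2); WM=14
i=7 t=18 v=3: → [12,24); WM=14
i=8 t=23 v=8: → [12,24); WM=21
i=9 t=24 v=2: → [24,36); WM=21
i=10 t=27 v=8: → [24,36); WM=21
i=11 t=29 v=8: → [24,36); WM=27; [12,24) fires=3
i=12 t=31 v=2: → [24,36); WM=27
i=13 t=34 v=4: → [24,36); WM=27
i=14 t=27 v=4: → [24,36); WM=32
i=15 t=22 v=2: DROP (t<32-2); WM=32
i=16 t=46 v=7: → [36,48); WM=32
i=17 t=40 v=6: → [36,48); WM=44; [24,36) fires=3
i=18 t=30 v=1: DROP (t<44-2); WM=44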